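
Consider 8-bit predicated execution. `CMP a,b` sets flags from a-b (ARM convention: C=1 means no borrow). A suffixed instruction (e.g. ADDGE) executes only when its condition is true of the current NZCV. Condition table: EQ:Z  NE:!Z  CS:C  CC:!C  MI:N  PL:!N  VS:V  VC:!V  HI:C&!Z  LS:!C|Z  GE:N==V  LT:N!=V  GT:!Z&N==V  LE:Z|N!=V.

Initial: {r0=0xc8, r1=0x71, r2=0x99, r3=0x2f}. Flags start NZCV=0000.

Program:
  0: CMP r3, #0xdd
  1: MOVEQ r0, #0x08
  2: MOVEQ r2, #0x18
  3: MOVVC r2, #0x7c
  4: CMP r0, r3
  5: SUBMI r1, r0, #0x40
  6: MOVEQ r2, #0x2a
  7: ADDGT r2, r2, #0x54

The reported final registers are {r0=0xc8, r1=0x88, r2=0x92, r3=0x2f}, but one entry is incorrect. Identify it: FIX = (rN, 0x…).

0: ✓ CMP  NZCV=0000
1: · MOVEQ
2: · MOVEQ
3: ✓ MOVVC  r2←0x7c
4: ✓ CMP  NZCV=1010
5: ✓ SUBMI  r1←0x88
6: · MOVEQ
7: · ADDGT

FIX = (r2, 0x7c)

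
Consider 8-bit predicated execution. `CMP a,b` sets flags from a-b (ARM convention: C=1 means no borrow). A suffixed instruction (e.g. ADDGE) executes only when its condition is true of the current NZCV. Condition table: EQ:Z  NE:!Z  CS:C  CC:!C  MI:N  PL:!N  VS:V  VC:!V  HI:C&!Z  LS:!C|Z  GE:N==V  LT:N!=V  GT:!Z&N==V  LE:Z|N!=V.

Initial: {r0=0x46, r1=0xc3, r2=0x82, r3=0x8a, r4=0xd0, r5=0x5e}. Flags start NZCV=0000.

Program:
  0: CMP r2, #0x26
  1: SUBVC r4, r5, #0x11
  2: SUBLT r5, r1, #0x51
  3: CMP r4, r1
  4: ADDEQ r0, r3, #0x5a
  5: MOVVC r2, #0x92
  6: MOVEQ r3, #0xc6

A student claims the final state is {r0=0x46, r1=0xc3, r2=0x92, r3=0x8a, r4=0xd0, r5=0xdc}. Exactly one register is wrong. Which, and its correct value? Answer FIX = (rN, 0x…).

FIX = (r5, 0x72)

[0] flags=0011 → (cmp)
[1] flags=0011 VC?F → skip
[2] flags=0011 LT?T → r5=0x72
[3] flags=0010 → (cmp)
[4] flags=0010 EQ?F → skip
[5] flags=0010 VC?T → r2=0x92
[6] flags=0010 EQ?F → skip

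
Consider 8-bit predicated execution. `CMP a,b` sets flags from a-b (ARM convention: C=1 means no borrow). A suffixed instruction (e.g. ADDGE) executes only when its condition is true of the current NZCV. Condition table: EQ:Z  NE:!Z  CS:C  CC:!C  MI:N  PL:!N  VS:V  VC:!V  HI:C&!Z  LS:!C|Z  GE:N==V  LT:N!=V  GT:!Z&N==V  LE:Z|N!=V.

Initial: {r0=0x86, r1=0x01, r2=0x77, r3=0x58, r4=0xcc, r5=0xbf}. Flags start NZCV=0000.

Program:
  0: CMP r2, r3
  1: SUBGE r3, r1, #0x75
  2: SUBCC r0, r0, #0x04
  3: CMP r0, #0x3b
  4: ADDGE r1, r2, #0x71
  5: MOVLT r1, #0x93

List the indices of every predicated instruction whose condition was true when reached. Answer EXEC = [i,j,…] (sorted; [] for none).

[0] flags=0010 → (cmp)
[1] flags=0010 GE?T → r3=0x8c
[2] flags=0010 CC?F → skip
[3] flags=0011 → (cmp)
[4] flags=0011 GE?F → skip
[5] flags=0011 LT?T → r1=0x93

EXEC = [1,5]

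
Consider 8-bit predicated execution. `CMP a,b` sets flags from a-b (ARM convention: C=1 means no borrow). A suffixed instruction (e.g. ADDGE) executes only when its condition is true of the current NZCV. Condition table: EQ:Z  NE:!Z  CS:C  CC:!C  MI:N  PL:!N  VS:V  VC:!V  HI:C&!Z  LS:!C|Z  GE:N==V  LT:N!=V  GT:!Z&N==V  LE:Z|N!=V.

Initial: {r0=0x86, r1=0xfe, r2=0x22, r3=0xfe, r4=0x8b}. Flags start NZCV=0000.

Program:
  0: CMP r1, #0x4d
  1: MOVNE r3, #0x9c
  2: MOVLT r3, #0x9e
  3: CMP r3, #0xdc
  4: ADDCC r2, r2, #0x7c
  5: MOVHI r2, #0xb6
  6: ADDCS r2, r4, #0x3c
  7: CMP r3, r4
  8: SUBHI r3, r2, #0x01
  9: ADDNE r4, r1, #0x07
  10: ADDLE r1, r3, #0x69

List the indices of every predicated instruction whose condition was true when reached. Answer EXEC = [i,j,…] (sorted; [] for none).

EXEC = [1,2,4,8,9]

[0] flags=1010 → (cmp)
[1] flags=1010 NE?T → r3=0x9c
[2] flags=1010 LT?T → r3=0x9e
[3] flags=1000 → (cmp)
[4] flags=1000 CC?T → r2=0x9e
[5] flags=1000 HI?F → skip
[6] flags=1000 CS?F → skip
[7] flags=0010 → (cmp)
[8] flags=0010 HI?T → r3=0x9d
[9] flags=0010 NE?T → r4=0x05
[10] flags=0010 LE?F → skip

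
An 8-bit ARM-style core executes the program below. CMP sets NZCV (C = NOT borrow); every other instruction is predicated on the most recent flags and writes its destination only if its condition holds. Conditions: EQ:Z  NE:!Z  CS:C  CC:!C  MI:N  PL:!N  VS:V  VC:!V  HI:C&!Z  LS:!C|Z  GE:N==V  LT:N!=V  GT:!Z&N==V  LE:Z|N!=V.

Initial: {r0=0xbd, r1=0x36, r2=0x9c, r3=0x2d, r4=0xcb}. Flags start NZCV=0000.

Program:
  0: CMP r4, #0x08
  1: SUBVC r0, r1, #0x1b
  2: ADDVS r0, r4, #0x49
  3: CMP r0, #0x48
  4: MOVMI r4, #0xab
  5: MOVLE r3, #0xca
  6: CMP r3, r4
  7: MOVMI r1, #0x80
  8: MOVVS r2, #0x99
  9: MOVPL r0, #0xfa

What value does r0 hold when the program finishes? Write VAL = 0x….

0: ✓ CMP  NZCV=1010
1: ✓ SUBVC  r0←0x1b
2: · ADDVS
3: ✓ CMP  NZCV=1000
4: ✓ MOVMI  r4←0xab
5: ✓ MOVLE  r3←0xca
6: ✓ CMP  NZCV=0010
7: · MOVMI
8: · MOVVS
9: ✓ MOVPL  r0←0xfa

VAL = 0xfa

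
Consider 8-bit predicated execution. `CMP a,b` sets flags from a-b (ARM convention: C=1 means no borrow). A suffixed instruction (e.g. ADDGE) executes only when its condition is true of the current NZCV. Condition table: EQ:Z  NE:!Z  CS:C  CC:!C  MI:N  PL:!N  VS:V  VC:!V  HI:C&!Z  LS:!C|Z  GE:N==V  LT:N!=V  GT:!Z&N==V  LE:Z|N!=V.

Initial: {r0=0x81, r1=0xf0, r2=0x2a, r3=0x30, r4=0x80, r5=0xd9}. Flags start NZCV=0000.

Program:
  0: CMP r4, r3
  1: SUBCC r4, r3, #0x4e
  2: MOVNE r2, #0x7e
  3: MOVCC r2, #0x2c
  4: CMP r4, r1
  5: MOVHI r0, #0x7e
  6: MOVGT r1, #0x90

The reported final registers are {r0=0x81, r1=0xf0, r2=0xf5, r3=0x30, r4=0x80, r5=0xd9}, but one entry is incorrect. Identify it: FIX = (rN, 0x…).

FIX = (r2, 0x7e)

[0] flags=0011 → (cmp)
[1] flags=0011 CC?F → skip
[2] flags=0011 NE?T → r2=0x7e
[3] flags=0011 CC?F → skip
[4] flags=1000 → (cmp)
[5] flags=1000 HI?F → skip
[6] flags=1000 GT?F → skip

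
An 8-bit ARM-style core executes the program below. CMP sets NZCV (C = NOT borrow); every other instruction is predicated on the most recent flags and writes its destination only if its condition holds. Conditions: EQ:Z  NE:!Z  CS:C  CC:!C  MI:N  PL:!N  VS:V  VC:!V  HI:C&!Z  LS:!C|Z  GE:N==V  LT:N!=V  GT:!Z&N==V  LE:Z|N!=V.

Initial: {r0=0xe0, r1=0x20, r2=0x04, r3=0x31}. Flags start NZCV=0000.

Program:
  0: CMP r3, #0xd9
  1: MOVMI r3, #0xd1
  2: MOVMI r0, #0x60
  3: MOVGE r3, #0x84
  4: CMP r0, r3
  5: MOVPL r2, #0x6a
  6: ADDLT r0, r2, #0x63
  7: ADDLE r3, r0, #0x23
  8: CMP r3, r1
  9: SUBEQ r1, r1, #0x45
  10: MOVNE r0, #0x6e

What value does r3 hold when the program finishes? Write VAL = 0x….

VAL = 0x84

0: ✓ CMP  NZCV=0000
1: · MOVMI
2: · MOVMI
3: ✓ MOVGE  r3←0x84
4: ✓ CMP  NZCV=0010
5: ✓ MOVPL  r2←0x6a
6: · ADDLT
7: · ADDLE
8: ✓ CMP  NZCV=0011
9: · SUBEQ
10: ✓ MOVNE  r0←0x6e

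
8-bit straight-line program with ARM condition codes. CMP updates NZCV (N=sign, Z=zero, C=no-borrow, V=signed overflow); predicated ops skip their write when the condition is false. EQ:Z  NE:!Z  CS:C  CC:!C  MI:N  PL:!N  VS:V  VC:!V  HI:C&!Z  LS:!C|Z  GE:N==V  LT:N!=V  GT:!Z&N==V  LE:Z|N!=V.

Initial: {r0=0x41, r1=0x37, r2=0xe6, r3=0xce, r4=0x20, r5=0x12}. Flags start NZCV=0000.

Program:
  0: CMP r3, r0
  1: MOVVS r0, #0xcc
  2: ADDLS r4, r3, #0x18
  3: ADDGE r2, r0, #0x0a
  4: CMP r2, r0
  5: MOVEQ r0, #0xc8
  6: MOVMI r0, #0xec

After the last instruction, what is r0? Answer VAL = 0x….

VAL = 0xec

0: ✓ CMP  NZCV=1010
1: · MOVVS
2: · ADDLS
3: · ADDGE
4: ✓ CMP  NZCV=1010
5: · MOVEQ
6: ✓ MOVMI  r0←0xec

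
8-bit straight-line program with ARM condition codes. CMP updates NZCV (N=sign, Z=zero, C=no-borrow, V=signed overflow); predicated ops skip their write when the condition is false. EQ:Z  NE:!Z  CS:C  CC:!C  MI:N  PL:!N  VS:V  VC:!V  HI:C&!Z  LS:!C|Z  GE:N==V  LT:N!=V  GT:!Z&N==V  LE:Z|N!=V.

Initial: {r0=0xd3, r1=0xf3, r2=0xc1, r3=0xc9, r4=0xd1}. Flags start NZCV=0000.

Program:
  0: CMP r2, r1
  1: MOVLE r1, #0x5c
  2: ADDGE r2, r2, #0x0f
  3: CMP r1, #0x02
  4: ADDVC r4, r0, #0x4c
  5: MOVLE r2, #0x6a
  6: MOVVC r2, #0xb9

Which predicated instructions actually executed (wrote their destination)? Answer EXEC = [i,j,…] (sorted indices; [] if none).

EXEC = [1,4,6]

0: ✓ CMP  NZCV=1000
1: ✓ MOVLE  r1←0x5c
2: · ADDGE
3: ✓ CMP  NZCV=0010
4: ✓ ADDVC  r4←0x1f
5: · MOVLE
6: ✓ MOVVC  r2←0xb9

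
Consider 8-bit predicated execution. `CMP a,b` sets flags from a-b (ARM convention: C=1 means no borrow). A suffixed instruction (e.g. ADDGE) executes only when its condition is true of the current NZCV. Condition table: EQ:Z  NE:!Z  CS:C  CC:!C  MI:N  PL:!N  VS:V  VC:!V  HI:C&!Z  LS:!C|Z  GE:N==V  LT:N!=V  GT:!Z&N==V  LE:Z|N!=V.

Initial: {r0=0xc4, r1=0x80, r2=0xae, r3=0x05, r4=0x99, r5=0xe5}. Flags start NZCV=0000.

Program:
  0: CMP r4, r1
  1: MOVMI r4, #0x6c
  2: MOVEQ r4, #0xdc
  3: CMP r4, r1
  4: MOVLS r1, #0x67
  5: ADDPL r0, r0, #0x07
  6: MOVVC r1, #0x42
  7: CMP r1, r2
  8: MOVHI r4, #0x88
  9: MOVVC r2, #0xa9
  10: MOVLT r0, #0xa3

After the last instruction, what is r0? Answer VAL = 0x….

VAL = 0xcb

0: ✓ CMP  NZCV=0010
1: · MOVMI
2: · MOVEQ
3: ✓ CMP  NZCV=0010
4: · MOVLS
5: ✓ ADDPL  r0←0xcb
6: ✓ MOVVC  r1←0x42
7: ✓ CMP  NZCV=1001
8: · MOVHI
9: · MOVVC
10: · MOVLT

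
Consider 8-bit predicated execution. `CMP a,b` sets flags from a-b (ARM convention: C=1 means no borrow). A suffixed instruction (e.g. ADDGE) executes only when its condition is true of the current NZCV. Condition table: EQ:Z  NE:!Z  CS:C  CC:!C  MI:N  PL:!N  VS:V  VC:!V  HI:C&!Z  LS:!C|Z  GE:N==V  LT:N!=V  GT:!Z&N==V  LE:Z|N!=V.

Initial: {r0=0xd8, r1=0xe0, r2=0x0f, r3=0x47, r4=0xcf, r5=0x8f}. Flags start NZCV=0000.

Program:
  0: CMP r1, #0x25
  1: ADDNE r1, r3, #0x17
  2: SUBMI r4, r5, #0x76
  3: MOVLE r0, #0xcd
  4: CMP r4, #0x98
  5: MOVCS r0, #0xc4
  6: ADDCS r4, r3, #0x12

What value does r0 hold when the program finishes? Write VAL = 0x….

0: ✓ CMP  NZCV=1010
1: ✓ ADDNE  r1←0x5e
2: ✓ SUBMI  r4←0x19
3: ✓ MOVLE  r0←0xcd
4: ✓ CMP  NZCV=1001
5: · MOVCS
6: · ADDCS

VAL = 0xcd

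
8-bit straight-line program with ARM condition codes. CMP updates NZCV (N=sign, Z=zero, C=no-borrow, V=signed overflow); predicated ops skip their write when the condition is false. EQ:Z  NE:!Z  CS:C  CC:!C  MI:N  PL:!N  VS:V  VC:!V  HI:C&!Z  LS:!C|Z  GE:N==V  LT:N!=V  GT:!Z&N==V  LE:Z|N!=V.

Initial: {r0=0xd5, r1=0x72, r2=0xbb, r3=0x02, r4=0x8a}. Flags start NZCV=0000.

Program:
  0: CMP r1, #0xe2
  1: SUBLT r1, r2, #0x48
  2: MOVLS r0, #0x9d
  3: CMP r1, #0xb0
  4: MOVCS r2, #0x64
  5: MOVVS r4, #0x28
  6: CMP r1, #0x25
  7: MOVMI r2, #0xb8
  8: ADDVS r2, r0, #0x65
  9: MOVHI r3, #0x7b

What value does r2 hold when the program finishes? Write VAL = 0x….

[0] flags=1001 → (cmp)
[1] flags=1001 LT?F → skip
[2] flags=1001 LS?T → r0=0x9d
[3] flags=1001 → (cmp)
[4] flags=1001 CS?F → skip
[5] flags=1001 VS?T → r4=0x28
[6] flags=0010 → (cmp)
[7] flags=0010 MI?F → skip
[8] flags=0010 VS?F → skip
[9] flags=0010 HI?T → r3=0x7b

VAL = 0xbb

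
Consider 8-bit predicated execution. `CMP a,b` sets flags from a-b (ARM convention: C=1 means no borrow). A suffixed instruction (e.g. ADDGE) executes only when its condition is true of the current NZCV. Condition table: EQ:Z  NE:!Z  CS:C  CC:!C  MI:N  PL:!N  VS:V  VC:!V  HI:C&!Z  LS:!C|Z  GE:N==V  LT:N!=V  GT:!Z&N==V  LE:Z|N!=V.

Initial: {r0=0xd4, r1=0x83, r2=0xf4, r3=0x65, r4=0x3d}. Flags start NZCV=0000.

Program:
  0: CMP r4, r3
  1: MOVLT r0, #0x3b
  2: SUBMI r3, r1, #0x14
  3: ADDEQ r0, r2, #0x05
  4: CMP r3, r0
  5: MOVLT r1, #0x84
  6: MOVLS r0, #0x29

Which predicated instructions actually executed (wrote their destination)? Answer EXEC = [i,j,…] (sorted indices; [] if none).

[0] flags=1000 → (cmp)
[1] flags=1000 LT?T → r0=0x3b
[2] flags=1000 MI?T → r3=0x6f
[3] flags=1000 EQ?F → skip
[4] flags=0010 → (cmp)
[5] flags=0010 LT?F → skip
[6] flags=0010 LS?F → skip

EXEC = [1,2]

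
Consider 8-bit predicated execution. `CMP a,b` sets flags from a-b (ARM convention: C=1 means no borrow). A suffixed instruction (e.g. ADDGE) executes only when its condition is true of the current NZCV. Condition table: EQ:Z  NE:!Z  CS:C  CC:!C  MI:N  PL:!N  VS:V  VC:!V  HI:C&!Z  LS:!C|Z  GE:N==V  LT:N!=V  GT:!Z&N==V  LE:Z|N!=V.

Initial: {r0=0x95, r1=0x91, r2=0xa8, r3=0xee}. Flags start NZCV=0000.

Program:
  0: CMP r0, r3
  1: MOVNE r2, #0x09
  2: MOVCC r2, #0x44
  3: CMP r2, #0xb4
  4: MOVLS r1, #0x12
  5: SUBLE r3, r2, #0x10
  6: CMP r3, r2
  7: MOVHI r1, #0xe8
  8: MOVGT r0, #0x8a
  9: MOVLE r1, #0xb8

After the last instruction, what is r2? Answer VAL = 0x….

VAL = 0x44

[0] flags=1000 → (cmp)
[1] flags=1000 NE?T → r2=0x09
[2] flags=1000 CC?T → r2=0x44
[3] flags=1001 → (cmp)
[4] flags=1001 LS?T → r1=0x12
[5] flags=1001 LE?F → skip
[6] flags=1010 → (cmp)
[7] flags=1010 HI?T → r1=0xe8
[8] flags=1010 GT?F → skip
[9] flags=1010 LE?T → r1=0xb8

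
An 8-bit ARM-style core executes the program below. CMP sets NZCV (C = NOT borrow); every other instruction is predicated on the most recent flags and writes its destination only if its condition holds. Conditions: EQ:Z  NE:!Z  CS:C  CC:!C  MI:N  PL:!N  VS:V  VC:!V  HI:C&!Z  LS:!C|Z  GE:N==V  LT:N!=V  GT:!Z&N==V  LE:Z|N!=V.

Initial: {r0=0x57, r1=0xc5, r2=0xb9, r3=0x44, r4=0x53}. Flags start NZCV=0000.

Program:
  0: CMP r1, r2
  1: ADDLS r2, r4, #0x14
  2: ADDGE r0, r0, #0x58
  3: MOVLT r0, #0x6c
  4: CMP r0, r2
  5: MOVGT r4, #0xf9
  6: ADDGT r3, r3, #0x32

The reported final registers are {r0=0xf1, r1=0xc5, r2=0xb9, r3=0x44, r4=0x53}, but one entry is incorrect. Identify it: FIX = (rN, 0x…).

FIX = (r0, 0xaf)

0: ✓ CMP  NZCV=0010
1: · ADDLS
2: ✓ ADDGE  r0←0xaf
3: · MOVLT
4: ✓ CMP  NZCV=1000
5: · MOVGT
6: · ADDGT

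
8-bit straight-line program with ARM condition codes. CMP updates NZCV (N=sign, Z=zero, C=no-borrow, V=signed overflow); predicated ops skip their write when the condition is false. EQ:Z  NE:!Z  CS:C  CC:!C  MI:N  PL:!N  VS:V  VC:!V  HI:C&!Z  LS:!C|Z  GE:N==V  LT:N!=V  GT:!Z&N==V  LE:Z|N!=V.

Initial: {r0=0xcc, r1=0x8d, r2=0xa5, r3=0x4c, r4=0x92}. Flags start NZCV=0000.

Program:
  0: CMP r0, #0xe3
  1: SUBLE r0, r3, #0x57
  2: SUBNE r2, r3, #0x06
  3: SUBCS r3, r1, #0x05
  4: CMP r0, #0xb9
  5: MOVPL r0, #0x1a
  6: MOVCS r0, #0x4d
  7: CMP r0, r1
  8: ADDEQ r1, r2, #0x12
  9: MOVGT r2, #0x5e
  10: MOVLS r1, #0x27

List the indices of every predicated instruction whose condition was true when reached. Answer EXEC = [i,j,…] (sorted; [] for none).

[0] flags=1000 → (cmp)
[1] flags=1000 LE?T → r0=0xf5
[2] flags=1000 NE?T → r2=0x46
[3] flags=1000 CS?F → skip
[4] flags=0010 → (cmp)
[5] flags=0010 PL?T → r0=0x1a
[6] flags=0010 CS?T → r0=0x4d
[7] flags=1001 → (cmp)
[8] flags=1001 EQ?F → skip
[9] flags=1001 GT?T → r2=0x5e
[10] flags=1001 LS?T → r1=0x27

EXEC = [1,2,5,6,9,10]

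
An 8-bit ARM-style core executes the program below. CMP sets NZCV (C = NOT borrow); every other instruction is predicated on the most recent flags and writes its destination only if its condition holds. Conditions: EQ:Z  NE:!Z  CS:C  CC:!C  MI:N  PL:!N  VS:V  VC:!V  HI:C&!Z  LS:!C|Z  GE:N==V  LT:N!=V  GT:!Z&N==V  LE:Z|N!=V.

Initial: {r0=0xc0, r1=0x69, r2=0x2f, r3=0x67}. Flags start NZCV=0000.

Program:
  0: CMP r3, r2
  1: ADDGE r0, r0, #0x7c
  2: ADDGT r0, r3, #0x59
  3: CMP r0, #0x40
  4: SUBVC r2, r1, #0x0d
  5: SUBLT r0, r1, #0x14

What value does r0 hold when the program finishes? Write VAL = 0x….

VAL = 0x55

0: ✓ CMP  NZCV=0010
1: ✓ ADDGE  r0←0x3c
2: ✓ ADDGT  r0←0xc0
3: ✓ CMP  NZCV=1010
4: ✓ SUBVC  r2←0x5c
5: ✓ SUBLT  r0←0x55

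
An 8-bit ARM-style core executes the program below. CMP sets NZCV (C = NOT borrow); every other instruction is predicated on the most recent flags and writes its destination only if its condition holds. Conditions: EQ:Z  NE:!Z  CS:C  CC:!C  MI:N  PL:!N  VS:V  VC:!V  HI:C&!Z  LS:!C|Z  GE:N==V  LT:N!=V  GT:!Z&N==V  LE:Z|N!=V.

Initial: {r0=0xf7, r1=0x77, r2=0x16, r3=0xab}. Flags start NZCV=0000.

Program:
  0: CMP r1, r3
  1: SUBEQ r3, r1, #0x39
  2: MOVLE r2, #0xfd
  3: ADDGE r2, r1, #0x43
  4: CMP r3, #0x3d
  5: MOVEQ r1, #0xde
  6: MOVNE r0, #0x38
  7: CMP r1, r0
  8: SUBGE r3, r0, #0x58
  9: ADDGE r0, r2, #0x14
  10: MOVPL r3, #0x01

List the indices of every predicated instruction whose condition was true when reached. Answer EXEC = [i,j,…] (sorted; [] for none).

EXEC = [3,6,8,9,10]

[0] flags=1001 → (cmp)
[1] flags=1001 EQ?F → skip
[2] flags=1001 LE?F → skip
[3] flags=1001 GE?T → r2=0xba
[4] flags=0011 → (cmp)
[5] flags=0011 EQ?F → skip
[6] flags=0011 NE?T → r0=0x38
[7] flags=0010 → (cmp)
[8] flags=0010 GE?T → r3=0xe0
[9] flags=0010 GE?T → r0=0xce
[10] flags=0010 PL?T → r3=0x01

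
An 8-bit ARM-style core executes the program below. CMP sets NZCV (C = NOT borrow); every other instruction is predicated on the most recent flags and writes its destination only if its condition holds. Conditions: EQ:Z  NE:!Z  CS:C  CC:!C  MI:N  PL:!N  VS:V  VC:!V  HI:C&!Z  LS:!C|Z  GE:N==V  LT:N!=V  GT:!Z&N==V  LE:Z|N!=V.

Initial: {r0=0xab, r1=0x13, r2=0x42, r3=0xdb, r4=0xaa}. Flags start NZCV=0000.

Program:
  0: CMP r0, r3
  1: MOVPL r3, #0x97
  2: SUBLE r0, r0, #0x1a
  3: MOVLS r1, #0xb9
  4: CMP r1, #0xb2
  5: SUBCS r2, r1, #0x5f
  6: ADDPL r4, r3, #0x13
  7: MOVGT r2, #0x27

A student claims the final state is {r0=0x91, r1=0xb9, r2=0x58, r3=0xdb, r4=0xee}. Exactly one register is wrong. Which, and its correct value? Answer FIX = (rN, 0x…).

[0] flags=1000 → (cmp)
[1] flags=1000 PL?F → skip
[2] flags=1000 LE?T → r0=0x91
[3] flags=1000 LS?T → r1=0xb9
[4] flags=0010 → (cmp)
[5] flags=0010 CS?T → r2=0x5a
[6] flags=0010 PL?T → r4=0xee
[7] flags=0010 GT?T → r2=0x27

FIX = (r2, 0x27)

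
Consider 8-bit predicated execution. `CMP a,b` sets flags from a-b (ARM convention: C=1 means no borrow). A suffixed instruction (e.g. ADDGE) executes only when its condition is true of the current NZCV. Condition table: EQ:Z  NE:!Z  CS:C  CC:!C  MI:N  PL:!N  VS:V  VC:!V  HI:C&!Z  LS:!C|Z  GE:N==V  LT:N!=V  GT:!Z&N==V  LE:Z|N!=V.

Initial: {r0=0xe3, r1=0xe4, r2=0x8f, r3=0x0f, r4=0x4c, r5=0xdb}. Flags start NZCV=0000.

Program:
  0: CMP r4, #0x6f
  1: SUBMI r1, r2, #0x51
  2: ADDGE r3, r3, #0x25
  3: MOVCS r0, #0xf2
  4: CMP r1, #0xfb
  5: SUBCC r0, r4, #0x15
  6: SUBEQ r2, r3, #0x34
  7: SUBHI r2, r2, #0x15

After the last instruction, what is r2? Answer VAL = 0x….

0: ✓ CMP  NZCV=1000
1: ✓ SUBMI  r1←0x3e
2: · ADDGE
3: · MOVCS
4: ✓ CMP  NZCV=0000
5: ✓ SUBCC  r0←0x37
6: · SUBEQ
7: · SUBHI

VAL = 0x8f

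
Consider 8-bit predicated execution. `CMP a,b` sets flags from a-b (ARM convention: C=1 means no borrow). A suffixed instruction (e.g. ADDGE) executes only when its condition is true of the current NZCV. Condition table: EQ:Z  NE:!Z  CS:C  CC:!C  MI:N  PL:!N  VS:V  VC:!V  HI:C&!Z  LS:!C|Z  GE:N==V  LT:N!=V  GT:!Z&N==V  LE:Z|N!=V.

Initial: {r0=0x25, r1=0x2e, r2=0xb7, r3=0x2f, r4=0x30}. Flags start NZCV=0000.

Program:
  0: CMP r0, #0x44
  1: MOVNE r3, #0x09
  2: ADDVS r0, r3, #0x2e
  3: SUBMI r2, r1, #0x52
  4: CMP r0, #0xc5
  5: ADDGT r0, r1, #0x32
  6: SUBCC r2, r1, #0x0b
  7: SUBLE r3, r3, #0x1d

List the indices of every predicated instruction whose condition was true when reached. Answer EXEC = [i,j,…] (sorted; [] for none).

EXEC = [1,3,5,6]

0: ✓ CMP  NZCV=1000
1: ✓ MOVNE  r3←0x09
2: · ADDVS
3: ✓ SUBMI  r2←0xdc
4: ✓ CMP  NZCV=0000
5: ✓ ADDGT  r0←0x60
6: ✓ SUBCC  r2←0x23
7: · SUBLE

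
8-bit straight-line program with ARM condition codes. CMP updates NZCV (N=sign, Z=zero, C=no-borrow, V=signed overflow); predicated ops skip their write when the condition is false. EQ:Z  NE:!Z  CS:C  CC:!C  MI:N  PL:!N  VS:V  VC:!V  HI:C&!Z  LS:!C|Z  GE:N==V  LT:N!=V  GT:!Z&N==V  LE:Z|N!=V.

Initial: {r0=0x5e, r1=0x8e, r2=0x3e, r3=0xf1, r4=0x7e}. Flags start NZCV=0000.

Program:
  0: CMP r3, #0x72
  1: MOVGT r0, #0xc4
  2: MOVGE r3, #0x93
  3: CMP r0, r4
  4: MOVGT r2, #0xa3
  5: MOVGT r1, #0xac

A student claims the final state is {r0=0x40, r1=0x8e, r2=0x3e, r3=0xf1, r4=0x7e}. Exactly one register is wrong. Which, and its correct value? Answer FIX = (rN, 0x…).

[0] flags=0011 → (cmp)
[1] flags=0011 GT?F → skip
[2] flags=0011 GE?F → skip
[3] flags=1000 → (cmp)
[4] flags=1000 GT?F → skip
[5] flags=1000 GT?F → skip

FIX = (r0, 0x5e)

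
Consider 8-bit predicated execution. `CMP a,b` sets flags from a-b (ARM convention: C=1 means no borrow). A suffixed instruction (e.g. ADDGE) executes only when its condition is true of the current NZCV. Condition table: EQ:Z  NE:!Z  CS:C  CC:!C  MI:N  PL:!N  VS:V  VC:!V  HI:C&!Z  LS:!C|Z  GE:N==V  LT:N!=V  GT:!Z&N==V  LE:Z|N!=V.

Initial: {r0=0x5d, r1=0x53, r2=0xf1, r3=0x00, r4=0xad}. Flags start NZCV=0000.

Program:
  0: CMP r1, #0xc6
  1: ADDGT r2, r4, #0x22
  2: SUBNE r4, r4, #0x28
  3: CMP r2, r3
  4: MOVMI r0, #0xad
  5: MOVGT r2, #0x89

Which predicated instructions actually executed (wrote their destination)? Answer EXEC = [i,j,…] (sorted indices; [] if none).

EXEC = [1,2,4]

0: ✓ CMP  NZCV=1001
1: ✓ ADDGT  r2←0xcf
2: ✓ SUBNE  r4←0x85
3: ✓ CMP  NZCV=1010
4: ✓ MOVMI  r0←0xad
5: · MOVGT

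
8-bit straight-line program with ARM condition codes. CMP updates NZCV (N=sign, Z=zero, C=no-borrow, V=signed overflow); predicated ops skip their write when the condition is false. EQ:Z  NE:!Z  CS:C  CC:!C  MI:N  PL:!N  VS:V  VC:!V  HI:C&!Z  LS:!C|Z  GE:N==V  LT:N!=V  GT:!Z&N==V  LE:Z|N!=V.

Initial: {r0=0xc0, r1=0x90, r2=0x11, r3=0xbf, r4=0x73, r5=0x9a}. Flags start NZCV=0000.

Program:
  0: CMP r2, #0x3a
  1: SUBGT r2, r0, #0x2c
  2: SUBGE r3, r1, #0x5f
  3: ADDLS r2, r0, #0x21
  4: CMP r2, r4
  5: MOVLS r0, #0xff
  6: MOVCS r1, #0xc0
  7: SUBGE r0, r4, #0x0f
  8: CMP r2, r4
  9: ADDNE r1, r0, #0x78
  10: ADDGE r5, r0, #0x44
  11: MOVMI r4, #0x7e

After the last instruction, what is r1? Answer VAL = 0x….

VAL = 0x38

[0] flags=1000 → (cmp)
[1] flags=1000 GT?F → skip
[2] flags=1000 GE?F → skip
[3] flags=1000 LS?T → r2=0xe1
[4] flags=0011 → (cmp)
[5] flags=0011 LS?F → skip
[6] flags=0011 CS?T → r1=0xc0
[7] flags=0011 GE?F → skip
[8] flags=0011 → (cmp)
[9] flags=0011 NE?T → r1=0x38
[10] flags=0011 GE?F → skip
[11] flags=0011 MI?F → skip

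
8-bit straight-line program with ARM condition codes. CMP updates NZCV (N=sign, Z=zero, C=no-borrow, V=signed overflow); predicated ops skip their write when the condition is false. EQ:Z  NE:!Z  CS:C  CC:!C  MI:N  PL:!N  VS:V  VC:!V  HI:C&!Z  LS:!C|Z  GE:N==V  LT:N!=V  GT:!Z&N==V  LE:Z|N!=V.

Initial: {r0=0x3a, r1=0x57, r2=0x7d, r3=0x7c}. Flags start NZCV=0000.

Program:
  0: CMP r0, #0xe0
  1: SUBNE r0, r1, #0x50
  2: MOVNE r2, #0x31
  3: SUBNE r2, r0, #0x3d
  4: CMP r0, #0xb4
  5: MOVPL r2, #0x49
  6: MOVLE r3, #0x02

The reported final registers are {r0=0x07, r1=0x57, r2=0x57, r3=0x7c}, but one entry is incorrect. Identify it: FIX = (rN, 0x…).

0: ✓ CMP  NZCV=0000
1: ✓ SUBNE  r0←0x07
2: ✓ MOVNE  r2←0x31
3: ✓ SUBNE  r2←0xca
4: ✓ CMP  NZCV=0000
5: ✓ MOVPL  r2←0x49
6: · MOVLE

FIX = (r2, 0x49)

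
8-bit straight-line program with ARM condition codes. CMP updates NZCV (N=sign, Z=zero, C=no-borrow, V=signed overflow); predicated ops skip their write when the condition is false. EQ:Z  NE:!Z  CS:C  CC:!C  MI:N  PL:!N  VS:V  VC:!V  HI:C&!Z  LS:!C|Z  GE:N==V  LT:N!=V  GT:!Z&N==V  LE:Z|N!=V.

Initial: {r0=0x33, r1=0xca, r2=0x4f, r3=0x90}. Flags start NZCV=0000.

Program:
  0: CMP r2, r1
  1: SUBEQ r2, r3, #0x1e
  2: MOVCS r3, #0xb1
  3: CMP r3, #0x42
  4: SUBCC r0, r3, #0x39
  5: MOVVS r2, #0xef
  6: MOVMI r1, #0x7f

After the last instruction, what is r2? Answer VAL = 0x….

VAL = 0xef

0: ✓ CMP  NZCV=1001
1: · SUBEQ
2: · MOVCS
3: ✓ CMP  NZCV=0011
4: · SUBCC
5: ✓ MOVVS  r2←0xef
6: · MOVMI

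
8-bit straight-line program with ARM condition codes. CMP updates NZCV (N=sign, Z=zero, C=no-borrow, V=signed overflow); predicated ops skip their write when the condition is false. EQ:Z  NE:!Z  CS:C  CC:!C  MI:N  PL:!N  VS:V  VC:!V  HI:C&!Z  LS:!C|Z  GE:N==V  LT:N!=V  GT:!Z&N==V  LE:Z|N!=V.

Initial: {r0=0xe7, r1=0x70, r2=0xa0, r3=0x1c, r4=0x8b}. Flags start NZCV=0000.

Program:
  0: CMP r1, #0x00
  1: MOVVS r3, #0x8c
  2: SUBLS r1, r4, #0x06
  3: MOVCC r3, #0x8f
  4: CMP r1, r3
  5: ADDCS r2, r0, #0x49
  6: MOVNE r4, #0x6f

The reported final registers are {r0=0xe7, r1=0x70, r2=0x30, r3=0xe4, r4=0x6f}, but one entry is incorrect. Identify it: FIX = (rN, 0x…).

FIX = (r3, 0x1c)

[0] flags=0010 → (cmp)
[1] flags=0010 VS?F → skip
[2] flags=0010 LS?F → skip
[3] flags=0010 CC?F → skip
[4] flags=0010 → (cmp)
[5] flags=0010 CS?T → r2=0x30
[6] flags=0010 NE?T → r4=0x6f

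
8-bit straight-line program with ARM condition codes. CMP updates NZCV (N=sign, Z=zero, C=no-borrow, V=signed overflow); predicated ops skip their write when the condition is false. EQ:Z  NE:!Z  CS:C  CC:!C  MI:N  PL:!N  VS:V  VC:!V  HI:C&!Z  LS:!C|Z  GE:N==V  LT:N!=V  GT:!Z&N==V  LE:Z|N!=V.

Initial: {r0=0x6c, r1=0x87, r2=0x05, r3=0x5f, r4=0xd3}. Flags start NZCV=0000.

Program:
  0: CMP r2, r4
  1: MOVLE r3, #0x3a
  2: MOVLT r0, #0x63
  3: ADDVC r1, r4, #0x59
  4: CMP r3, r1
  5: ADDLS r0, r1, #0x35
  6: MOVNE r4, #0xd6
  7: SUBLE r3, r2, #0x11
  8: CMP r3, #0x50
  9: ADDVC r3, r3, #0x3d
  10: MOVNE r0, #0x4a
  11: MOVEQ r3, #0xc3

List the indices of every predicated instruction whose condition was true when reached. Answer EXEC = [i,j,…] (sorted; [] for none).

[0] flags=0000 → (cmp)
[1] flags=0000 LE?F → skip
[2] flags=0000 LT?F → skip
[3] flags=0000 VC?T → r1=0x2c
[4] flags=0010 → (cmp)
[5] flags=0010 LS?F → skip
[6] flags=0010 NE?T → r4=0xd6
[7] flags=0010 LE?F → skip
[8] flags=0010 → (cmp)
[9] flags=0010 VC?T → r3=0x9c
[10] flags=0010 NE?T → r0=0x4a
[11] flags=0010 EQ?F → skip

EXEC = [3,6,9,10]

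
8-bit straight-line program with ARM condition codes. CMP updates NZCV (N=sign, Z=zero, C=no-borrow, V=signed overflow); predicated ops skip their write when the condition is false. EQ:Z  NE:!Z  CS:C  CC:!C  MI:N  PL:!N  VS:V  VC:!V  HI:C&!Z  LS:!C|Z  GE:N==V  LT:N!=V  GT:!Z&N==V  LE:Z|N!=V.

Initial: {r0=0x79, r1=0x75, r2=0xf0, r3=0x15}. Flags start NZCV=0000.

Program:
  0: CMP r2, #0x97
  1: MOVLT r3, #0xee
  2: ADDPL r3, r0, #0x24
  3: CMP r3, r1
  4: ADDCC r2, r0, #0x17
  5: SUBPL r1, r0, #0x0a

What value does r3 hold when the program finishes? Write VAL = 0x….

VAL = 0x9d

0: ✓ CMP  NZCV=0010
1: · MOVLT
2: ✓ ADDPL  r3←0x9d
3: ✓ CMP  NZCV=0011
4: · ADDCC
5: ✓ SUBPL  r1←0x6f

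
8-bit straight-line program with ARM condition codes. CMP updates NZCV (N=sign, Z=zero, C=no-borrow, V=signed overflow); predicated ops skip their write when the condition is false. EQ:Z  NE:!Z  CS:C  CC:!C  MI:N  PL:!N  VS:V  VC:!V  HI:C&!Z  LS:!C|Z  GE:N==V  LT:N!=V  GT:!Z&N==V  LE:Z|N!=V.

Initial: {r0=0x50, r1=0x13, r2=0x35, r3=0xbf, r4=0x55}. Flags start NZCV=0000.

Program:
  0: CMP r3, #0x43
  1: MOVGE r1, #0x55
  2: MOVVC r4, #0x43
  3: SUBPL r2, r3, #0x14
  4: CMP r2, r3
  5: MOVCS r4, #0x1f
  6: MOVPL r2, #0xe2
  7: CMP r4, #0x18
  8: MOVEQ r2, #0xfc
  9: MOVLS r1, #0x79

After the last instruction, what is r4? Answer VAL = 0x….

VAL = 0x55

0: ✓ CMP  NZCV=0011
1: · MOVGE
2: · MOVVC
3: ✓ SUBPL  r2←0xab
4: ✓ CMP  NZCV=1000
5: · MOVCS
6: · MOVPL
7: ✓ CMP  NZCV=0010
8: · MOVEQ
9: · MOVLS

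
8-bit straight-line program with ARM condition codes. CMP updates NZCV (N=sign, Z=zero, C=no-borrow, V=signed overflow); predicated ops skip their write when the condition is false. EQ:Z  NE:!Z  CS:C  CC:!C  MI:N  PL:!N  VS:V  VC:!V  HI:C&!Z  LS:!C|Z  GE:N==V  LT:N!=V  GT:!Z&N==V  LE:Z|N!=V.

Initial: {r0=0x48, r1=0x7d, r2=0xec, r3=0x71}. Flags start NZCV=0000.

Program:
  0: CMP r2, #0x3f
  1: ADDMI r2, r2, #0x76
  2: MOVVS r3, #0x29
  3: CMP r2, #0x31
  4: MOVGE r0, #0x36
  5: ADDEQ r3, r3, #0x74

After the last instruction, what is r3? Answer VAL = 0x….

[0] flags=1010 → (cmp)
[1] flags=1010 MI?T → r2=0x62
[2] flags=1010 VS?F → skip
[3] flags=0010 → (cmp)
[4] flags=0010 GE?T → r0=0x36
[5] flags=0010 EQ?F → skip

VAL = 0x71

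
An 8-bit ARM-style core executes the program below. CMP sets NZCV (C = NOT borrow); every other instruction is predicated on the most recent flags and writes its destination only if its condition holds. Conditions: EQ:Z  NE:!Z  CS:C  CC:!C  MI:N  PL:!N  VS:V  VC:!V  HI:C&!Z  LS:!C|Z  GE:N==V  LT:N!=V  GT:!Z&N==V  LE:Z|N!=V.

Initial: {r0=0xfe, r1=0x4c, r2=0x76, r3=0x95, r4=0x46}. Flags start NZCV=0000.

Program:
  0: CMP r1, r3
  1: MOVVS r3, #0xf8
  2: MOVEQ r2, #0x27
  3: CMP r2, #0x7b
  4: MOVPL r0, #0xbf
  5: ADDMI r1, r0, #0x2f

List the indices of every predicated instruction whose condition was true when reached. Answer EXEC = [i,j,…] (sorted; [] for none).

EXEC = [1,5]

0: ✓ CMP  NZCV=1001
1: ✓ MOVVS  r3←0xf8
2: · MOVEQ
3: ✓ CMP  NZCV=1000
4: · MOVPL
5: ✓ ADDMI  r1←0x2d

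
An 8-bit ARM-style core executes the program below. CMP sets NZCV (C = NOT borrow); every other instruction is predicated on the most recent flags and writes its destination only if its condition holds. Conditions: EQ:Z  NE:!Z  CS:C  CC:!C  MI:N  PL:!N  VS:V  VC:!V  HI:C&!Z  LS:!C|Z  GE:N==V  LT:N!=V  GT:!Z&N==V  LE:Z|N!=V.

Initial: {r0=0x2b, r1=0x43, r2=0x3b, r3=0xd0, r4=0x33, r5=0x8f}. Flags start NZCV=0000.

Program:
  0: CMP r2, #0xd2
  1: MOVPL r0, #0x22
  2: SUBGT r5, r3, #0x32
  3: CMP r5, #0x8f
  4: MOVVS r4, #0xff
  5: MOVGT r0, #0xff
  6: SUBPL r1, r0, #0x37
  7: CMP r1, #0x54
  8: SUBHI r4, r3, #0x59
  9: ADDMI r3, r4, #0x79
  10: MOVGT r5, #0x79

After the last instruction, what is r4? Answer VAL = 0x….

[0] flags=0000 → (cmp)
[1] flags=0000 PL?T → r0=0x22
[2] flags=0000 GT?T → r5=0x9e
[3] flags=0010 → (cmp)
[4] flags=0010 VS?F → skip
[5] flags=0010 GT?T → r0=0xff
[6] flags=0010 PL?T → r1=0xc8
[7] flags=0011 → (cmp)
[8] flags=0011 HI?T → r4=0x77
[9] flags=0011 MI?F → skip
[10] flags=0011 GT?F → skip

VAL = 0x77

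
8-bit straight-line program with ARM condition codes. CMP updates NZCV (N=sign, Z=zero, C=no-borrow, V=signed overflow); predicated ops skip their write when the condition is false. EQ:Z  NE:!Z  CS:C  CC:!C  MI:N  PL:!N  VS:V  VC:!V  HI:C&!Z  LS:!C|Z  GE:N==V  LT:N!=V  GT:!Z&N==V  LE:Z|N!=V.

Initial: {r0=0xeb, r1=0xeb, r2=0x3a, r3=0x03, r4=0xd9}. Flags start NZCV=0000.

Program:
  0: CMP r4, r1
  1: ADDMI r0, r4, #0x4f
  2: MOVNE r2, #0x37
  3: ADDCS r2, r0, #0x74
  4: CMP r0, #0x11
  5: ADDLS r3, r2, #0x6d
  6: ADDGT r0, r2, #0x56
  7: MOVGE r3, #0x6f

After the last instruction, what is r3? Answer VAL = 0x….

0: ✓ CMP  NZCV=1000
1: ✓ ADDMI  r0←0x28
2: ✓ MOVNE  r2←0x37
3: · ADDCS
4: ✓ CMP  NZCV=0010
5: · ADDLS
6: ✓ ADDGT  r0←0x8d
7: ✓ MOVGE  r3←0x6f

VAL = 0x6f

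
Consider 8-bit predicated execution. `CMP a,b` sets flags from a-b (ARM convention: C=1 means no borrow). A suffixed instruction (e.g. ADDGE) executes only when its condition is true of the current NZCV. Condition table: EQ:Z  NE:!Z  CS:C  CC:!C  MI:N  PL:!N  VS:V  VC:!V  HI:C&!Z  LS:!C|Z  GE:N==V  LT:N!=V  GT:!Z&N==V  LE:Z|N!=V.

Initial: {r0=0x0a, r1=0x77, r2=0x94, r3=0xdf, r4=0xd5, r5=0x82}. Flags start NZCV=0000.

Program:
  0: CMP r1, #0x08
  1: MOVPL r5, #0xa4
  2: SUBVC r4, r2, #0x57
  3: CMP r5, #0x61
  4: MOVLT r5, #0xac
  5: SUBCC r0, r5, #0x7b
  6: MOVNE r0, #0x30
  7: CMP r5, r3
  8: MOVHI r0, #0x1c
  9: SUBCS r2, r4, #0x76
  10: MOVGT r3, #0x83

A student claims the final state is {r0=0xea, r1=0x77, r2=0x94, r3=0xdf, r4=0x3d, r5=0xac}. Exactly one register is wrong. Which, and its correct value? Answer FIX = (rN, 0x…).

[0] flags=0010 → (cmp)
[1] flags=0010 PL?T → r5=0xa4
[2] flags=0010 VC?T → r4=0x3d
[3] flags=0011 → (cmp)
[4] flags=0011 LT?T → r5=0xac
[5] flags=0011 CC?F → skip
[6] flags=0011 NE?T → r0=0x30
[7] flags=1000 → (cmp)
[8] flags=1000 HI?F → skip
[9] flags=1000 CS?F → skip
[10] flags=1000 GT?F → skip

FIX = (r0, 0x30)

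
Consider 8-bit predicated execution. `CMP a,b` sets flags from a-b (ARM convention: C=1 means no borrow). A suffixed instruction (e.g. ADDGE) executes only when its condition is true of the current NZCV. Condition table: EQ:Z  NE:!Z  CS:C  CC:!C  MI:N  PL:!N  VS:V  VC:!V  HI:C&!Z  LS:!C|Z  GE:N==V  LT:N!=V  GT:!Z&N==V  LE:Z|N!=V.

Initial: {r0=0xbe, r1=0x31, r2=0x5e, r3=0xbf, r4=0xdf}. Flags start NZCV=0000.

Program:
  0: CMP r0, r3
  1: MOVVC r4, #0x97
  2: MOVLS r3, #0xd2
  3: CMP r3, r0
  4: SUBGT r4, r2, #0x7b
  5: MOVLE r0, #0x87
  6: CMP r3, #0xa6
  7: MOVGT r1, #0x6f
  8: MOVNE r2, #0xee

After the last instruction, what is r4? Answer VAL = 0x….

[0] flags=1000 → (cmp)
[1] flags=1000 VC?T → r4=0x97
[2] flags=1000 LS?T → r3=0xd2
[3] flags=0010 → (cmp)
[4] flags=0010 GT?T → r4=0xe3
[5] flags=0010 LE?F → skip
[6] flags=0010 → (cmp)
[7] flags=0010 GT?T → r1=0x6f
[8] flags=0010 NE?T → r2=0xee

VAL = 0xe3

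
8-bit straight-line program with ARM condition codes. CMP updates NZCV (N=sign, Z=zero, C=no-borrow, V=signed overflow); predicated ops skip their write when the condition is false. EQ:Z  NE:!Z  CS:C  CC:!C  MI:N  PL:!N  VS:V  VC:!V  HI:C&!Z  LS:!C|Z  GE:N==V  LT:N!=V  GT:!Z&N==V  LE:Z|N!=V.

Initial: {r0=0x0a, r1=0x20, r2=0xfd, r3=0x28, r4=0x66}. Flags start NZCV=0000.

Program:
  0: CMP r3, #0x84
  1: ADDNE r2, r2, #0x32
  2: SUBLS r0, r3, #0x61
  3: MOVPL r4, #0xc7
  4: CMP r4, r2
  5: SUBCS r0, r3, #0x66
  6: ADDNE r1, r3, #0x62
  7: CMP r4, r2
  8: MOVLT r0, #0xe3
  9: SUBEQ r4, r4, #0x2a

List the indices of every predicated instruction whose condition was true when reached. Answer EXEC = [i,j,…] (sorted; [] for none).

[0] flags=1001 → (cmp)
[1] flags=1001 NE?T → r2=0x2f
[2] flags=1001 LS?T → r0=0xc7
[3] flags=1001 PL?F → skip
[4] flags=0010 → (cmp)
[5] flags=0010 CS?T → r0=0xc2
[6] flags=0010 NE?T → r1=0x8a
[7] flags=0010 → (cmp)
[8] flags=0010 LT?F → skip
[9] flags=0010 EQ?F → skip

EXEC = [1,2,5,6]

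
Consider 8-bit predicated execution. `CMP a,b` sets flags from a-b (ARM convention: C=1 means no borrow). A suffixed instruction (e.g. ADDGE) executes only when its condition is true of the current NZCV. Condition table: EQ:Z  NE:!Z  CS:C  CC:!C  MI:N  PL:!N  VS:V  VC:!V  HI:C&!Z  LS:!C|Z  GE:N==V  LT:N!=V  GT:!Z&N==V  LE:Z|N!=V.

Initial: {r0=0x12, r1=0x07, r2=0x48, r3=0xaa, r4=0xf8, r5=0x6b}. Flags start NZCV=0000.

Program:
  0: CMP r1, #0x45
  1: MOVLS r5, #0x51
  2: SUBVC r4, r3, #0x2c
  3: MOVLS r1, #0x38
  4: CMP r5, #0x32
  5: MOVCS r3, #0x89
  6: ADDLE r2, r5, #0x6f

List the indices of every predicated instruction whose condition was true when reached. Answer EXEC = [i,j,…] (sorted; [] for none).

EXEC = [1,2,3,5]

0: ✓ CMP  NZCV=1000
1: ✓ MOVLS  r5←0x51
2: ✓ SUBVC  r4←0x7e
3: ✓ MOVLS  r1←0x38
4: ✓ CMP  NZCV=0010
5: ✓ MOVCS  r3←0x89
6: · ADDLE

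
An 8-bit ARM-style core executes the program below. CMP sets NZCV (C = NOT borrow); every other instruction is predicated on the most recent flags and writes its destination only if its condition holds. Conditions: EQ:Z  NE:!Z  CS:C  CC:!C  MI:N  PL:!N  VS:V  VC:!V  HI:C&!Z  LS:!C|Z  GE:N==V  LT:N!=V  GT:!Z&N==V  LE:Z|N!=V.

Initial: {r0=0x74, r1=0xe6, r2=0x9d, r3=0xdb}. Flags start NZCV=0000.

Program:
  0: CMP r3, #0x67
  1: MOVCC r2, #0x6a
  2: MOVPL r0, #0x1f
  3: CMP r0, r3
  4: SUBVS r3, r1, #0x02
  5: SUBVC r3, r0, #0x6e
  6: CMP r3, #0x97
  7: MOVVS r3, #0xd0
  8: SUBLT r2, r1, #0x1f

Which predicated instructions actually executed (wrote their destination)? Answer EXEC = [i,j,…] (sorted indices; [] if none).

EXEC = [2,5]

[0] flags=0011 → (cmp)
[1] flags=0011 CC?F → skip
[2] flags=0011 PL?T → r0=0x1f
[3] flags=0000 → (cmp)
[4] flags=0000 VS?F → skip
[5] flags=0000 VC?T → r3=0xb1
[6] flags=0010 → (cmp)
[7] flags=0010 VS?F → skip
[8] flags=0010 LT?F → skip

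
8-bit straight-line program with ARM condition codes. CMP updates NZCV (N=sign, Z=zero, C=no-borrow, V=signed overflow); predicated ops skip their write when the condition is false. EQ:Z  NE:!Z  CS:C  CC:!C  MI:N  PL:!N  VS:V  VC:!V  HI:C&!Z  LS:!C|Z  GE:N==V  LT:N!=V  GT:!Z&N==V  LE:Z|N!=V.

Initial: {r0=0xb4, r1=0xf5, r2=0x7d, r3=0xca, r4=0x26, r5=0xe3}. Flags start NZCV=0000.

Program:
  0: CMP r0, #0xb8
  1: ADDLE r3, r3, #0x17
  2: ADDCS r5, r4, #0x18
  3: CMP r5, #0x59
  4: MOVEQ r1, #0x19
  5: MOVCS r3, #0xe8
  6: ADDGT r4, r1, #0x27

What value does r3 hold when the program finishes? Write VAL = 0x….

0: ✓ CMP  NZCV=1000
1: ✓ ADDLE  r3←0xe1
2: · ADDCS
3: ✓ CMP  NZCV=1010
4: · MOVEQ
5: ✓ MOVCS  r3←0xe8
6: · ADDGT

VAL = 0xe8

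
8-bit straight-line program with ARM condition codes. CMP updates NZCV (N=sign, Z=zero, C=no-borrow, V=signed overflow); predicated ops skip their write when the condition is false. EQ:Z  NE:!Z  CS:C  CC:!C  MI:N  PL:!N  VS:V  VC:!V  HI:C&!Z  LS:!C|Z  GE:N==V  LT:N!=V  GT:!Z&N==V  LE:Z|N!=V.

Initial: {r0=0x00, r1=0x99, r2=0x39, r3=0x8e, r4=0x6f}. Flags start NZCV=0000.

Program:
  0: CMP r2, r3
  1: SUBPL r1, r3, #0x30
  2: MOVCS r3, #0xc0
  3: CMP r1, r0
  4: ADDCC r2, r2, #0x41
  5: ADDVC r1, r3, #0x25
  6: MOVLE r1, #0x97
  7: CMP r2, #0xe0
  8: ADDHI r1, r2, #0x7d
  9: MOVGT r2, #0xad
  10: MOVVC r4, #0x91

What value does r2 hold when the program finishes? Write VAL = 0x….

VAL = 0xad

[0] flags=1001 → (cmp)
[1] flags=1001 PL?F → skip
[2] flags=1001 CS?F → skip
[3] flags=1010 → (cmp)
[4] flags=1010 CC?F → skip
[5] flags=1010 VC?T → r1=0xb3
[6] flags=1010 LE?T → r1=0x97
[7] flags=0000 → (cmp)
[8] flags=0000 HI?F → skip
[9] flags=0000 GT?T → r2=0xad
[10] flags=0000 VC?T → r4=0x91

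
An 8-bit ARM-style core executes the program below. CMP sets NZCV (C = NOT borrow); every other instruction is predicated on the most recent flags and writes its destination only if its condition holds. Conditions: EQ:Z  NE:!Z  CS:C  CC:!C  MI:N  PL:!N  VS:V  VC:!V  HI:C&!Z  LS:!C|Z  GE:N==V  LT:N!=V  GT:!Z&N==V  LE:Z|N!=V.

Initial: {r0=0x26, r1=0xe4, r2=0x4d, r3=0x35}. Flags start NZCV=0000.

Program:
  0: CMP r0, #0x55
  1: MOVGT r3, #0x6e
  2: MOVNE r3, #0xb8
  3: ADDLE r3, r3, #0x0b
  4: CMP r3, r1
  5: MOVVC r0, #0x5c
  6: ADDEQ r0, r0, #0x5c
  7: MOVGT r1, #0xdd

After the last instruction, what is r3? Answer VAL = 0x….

VAL = 0xc3

[0] flags=1000 → (cmp)
[1] flags=1000 GT?F → skip
[2] flags=1000 NE?T → r3=0xb8
[3] flags=1000 LE?T → r3=0xc3
[4] flags=1000 → (cmp)
[5] flags=1000 VC?T → r0=0x5c
[6] flags=1000 EQ?F → skip
[7] flags=1000 GT?F → skip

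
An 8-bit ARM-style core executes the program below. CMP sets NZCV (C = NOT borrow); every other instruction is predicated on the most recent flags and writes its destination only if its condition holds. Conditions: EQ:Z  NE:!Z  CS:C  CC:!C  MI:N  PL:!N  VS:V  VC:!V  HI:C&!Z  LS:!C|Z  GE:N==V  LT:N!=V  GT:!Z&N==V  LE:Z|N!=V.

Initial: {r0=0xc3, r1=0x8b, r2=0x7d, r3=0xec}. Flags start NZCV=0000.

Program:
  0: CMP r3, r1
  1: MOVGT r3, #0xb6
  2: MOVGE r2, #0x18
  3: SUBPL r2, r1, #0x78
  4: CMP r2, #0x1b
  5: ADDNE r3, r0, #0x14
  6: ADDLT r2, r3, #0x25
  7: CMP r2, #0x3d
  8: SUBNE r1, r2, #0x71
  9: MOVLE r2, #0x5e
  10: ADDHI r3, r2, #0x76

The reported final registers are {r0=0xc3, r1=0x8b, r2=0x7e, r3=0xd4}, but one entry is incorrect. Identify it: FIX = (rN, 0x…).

FIX = (r2, 0x5e)

0: ✓ CMP  NZCV=0010
1: ✓ MOVGT  r3←0xb6
2: ✓ MOVGE  r2←0x18
3: ✓ SUBPL  r2←0x13
4: ✓ CMP  NZCV=1000
5: ✓ ADDNE  r3←0xd7
6: ✓ ADDLT  r2←0xfc
7: ✓ CMP  NZCV=1010
8: ✓ SUBNE  r1←0x8b
9: ✓ MOVLE  r2←0x5e
10: ✓ ADDHI  r3←0xd4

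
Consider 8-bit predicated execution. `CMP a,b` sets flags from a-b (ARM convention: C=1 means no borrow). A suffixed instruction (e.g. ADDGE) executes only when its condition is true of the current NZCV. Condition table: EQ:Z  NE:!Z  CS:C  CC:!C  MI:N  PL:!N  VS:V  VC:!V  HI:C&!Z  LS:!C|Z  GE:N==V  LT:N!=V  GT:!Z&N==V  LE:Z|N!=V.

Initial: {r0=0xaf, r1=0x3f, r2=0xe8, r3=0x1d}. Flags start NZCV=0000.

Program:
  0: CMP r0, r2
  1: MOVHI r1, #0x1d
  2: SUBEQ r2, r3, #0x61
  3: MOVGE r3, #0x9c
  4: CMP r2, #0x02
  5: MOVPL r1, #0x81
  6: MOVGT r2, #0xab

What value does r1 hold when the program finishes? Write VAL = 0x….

0: ✓ CMP  NZCV=1000
1: · MOVHI
2: · SUBEQ
3: · MOVGE
4: ✓ CMP  NZCV=1010
5: · MOVPL
6: · MOVGT

VAL = 0x3f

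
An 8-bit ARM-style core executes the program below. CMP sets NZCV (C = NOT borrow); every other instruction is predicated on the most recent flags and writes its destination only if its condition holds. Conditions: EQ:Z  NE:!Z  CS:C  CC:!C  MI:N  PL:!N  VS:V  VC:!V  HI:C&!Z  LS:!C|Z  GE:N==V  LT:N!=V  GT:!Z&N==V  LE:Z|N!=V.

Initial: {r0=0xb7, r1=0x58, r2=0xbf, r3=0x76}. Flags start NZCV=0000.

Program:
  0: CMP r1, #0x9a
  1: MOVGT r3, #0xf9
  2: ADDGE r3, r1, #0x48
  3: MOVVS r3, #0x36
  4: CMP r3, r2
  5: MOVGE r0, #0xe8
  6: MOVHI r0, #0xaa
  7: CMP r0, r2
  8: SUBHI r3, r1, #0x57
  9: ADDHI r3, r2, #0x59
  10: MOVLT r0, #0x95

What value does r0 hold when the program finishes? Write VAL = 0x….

[0] flags=1001 → (cmp)
[1] flags=1001 GT?T → r3=0xf9
[2] flags=1001 GE?T → r3=0xa0
[3] flags=1001 VS?T → r3=0x36
[4] flags=0000 → (cmp)
[5] flags=0000 GE?T → r0=0xe8
[6] flags=0000 HI?F → skip
[7] flags=0010 → (cmp)
[8] flags=0010 HI?T → r3=0x01
[9] flags=0010 HI?T → r3=0x18
[10] flags=0010 LT?F → skip

VAL = 0xe8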